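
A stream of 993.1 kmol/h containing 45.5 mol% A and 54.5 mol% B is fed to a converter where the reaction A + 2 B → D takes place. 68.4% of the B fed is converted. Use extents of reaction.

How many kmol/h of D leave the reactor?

185 kmol/h

B reacted = 0.684 × 541.2 = 370.2 kmol/h; ν_B = −2, so ξ = 370.2/2 = 185.1 kmol/h.
Outlet amounts (n = n₀ + ν ξ):
  A: 451.9 − 1(185.1) = 266.8
  B: 541.2 − 2(185.1) = 171
  D: 0 + 1(185.1) = 185.1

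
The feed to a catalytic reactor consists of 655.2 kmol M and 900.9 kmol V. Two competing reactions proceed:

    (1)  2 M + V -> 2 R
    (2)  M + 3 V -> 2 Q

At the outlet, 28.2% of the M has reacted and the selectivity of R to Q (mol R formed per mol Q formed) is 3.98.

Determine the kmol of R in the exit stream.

Conversion of M: M consumed = 0.282 × 655.2 = 184.8 kmol = 2ξ₁ + 1ξ₂.
Selectivity: 2ξ₁ / (2ξ₂) = 3.98 → ξ₁ = 3.98 ξ₂.
Substitute: (2·3.98 + 1) ξ₂ = 184.8 → ξ₂ = 20.62 kmol, ξ₁ = 82.07 kmol.
Outlet amounts (n = n₀ + Σ ν·ξ):
  M: 655.2 − 2(82.07) − 1(20.62) = 470.4
  V: 900.9 − 1(82.07) − 3(20.62) = 757
  R: 0 + 2(82.07) = 164.1
  Q: 0 + 2(20.62) = 41.24

164 kmol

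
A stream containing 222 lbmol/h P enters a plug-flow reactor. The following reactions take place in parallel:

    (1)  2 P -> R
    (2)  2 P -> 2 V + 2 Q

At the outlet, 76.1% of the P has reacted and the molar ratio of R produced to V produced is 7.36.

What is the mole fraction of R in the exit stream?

Conversion of P: P consumed = 0.761 × 222 = 168.9 lbmol/h = 2ξ₁ + 2ξ₂.
Selectivity: 1ξ₁ / (2ξ₂) = 7.36 → ξ₁ = 14.72 ξ₂.
Substitute: (2·14.72 + 2) ξ₂ = 168.9 → ξ₂ = 5.373 lbmol/h, ξ₁ = 79.1 lbmol/h.
Outlet amounts (n = n₀ + Σ ν·ξ):
  P: 222 − 2(79.1) − 2(5.373) = 53.06
  R: 0 + 1(79.1) = 79.1
  V: 0 + 2(5.373) = 10.75
  Q: 0 + 2(5.373) = 10.75
Total out = 153.6 lbmol/h; y_R = 79.1 / 153.6 = 0.5148.

0.515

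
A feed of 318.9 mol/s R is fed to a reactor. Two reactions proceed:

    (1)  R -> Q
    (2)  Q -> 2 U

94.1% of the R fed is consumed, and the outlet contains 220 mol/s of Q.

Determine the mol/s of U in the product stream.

160 mol/s

Conversion of R: R consumed = 1ξ₁ = 0.941 × 318.9 → ξ₁ = 300.1 mol/s.
Q balance: n_Q = 0 + 1ξ₁ − 1ξ₂ = 220 → ξ₂ = (1·300.1 − 220)/1 = 80.08 mol/s.
Outlet amounts (n = n₀ + Σ ν·ξ):
  R: 318.9 − 1(300.1) = 18.82
  Q: 0 + 1(300.1) − 1(80.08) = 220
  U: 0 + 2(80.08) = 160.2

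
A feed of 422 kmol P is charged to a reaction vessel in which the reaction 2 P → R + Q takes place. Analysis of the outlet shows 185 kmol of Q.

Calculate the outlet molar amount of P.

52 kmol

For Q: n = n₀ + 1ξ → 185 = 0 + 1ξ, giving ξ = 185 kmol.
Outlet amounts (n = n₀ + ν ξ):
  P: 422 − 2(185) = 52
  R: 0 + 1(185) = 185
  Q: 0 + 1(185) = 185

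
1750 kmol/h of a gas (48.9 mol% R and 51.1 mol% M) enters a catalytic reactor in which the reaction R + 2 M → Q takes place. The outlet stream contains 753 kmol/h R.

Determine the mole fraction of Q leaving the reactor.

0.0665

For R: n = n₀ − 1ξ → 753 = 855.8 − 1ξ, giving ξ = 102.8 kmol/h.
Outlet amounts (n = n₀ + ν ξ):
  R: 855.8 − 1(102.8) = 753
  M: 894.2 − 2(102.8) = 688.8
  Q: 0 + 1(102.8) = 102.8
Total out = 1544 kmol/h; y_Q = 102.8 / 1544 = 0.06653.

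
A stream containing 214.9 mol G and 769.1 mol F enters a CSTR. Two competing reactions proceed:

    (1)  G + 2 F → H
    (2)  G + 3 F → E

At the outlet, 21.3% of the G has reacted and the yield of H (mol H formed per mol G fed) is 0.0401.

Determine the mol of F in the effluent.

640 mol

Yield of H: 1ξ₁ / 214.9 = 0.0401 → ξ₁ = 8.617 mol.
Conversion of G: 1ξ₁ + 1ξ₂ = 0.213 × 214.9 = 45.77 → ξ₂ = 37.16 mol.
Outlet amounts (n = n₀ + Σ ν·ξ):
  G: 214.9 − 1(8.617) − 1(37.16) = 169.1
  F: 769.1 − 2(8.617) − 3(37.16) = 640.4
  H: 0 + 1(8.617) = 8.617
  E: 0 + 1(37.16) = 37.16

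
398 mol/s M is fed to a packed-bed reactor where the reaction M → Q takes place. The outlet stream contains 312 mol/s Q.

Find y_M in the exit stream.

0.216

For Q: n = n₀ + 1ξ → 312 = 0 + 1ξ, giving ξ = 312 mol/s.
Outlet amounts (n = n₀ + ν ξ):
  M: 398 − 1(312) = 86
  Q: 0 + 1(312) = 312
Total out = 398 mol/s; y_M = 86 / 398 = 0.2161.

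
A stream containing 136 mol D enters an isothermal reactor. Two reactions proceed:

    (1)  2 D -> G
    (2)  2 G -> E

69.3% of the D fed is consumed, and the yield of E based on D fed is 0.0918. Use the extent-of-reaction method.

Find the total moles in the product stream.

Conversion of D: D consumed = 2ξ₁ = 0.693 × 136 → ξ₁ = 47.12 mol.
Yield of E: 1ξ₂ / 136 = 0.0918 → ξ₂ = 12.48 mol.
Outlet amounts (n = n₀ + Σ ν·ξ):
  D: 136 − 2(47.12) = 41.75
  G: 0 + 1(47.12) − 2(12.48) = 22.15
  E: 0 + 1(12.48) = 12.48
Total out = 41.75 + 22.15 + 12.48 = 76.39 mol.

76.4 mol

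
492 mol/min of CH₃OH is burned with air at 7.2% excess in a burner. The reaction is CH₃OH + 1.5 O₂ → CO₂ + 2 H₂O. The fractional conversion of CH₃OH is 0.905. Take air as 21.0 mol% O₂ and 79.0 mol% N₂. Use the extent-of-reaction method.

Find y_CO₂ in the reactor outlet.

0.0993

Stoichiometric O₂ = 1.5 × 492 = 738 mol/min; O₂ fed = 738 × 1.072 = 791.1 mol/min.
N₂ fed = 791.1 × 79/21 = 2976 mol/min.
Fuel reacted = 0.905 × 492 → ξ = 445.3 mol/min.
Outlet (n = n₀ + ν ξ):
  CH₃OH: 492 − 1(445.3) = 46.74
  O₂: 791.1 − 1.5(445.3) = 123.2
  N₂: 2976 (inert)
  CO₂: 0 + 1(445.3) = 445.3
  H₂O: 0 + 2(445.3) = 890.5
Total out = 4482 mol/min; y_CO₂ = 445.3 / 4482 = 0.09935.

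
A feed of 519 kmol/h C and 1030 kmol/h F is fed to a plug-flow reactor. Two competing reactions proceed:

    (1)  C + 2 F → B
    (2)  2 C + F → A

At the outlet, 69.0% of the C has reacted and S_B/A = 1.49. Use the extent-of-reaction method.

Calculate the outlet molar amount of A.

Conversion of C: C consumed = 0.69 × 519 = 358.1 kmol/h = 1ξ₁ + 2ξ₂.
Selectivity: 1ξ₁ / (1ξ₂) = 1.49 → ξ₁ = 1.49 ξ₂.
Substitute: (1·1.49 + 2) ξ₂ = 358.1 → ξ₂ = 102.6 kmol/h, ξ₁ = 152.9 kmol/h.
Outlet amounts (n = n₀ + Σ ν·ξ):
  C: 519 − 1(152.9) − 2(102.6) = 160.9
  F: 1030 − 2(152.9) − 1(102.6) = 621.6
  B: 0 + 1(152.9) = 152.9
  A: 0 + 1(102.6) = 102.6

103 kmol/h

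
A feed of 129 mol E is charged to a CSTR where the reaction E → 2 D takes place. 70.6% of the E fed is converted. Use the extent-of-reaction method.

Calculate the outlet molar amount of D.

E reacted = 0.706 × 129 = 91.07 mol; ν_E = −1, so ξ = 91.07/1 = 91.07 mol.
Outlet amounts (n = n₀ + ν ξ):
  E: 129 − 1(91.07) = 37.93
  D: 0 + 2(91.07) = 182.1

182 mol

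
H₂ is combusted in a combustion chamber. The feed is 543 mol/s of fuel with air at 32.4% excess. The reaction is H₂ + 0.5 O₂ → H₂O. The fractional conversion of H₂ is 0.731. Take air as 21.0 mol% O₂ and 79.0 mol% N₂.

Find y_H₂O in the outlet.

0.193

Stoichiometric O₂ = 0.5 × 543 = 271.5 mol/s; O₂ fed = 271.5 × 1.324 = 359.5 mol/s.
N₂ fed = 359.5 × 79/21 = 1352 mol/s.
Fuel reacted = 0.731 × 543 → ξ = 396.9 mol/s.
Outlet (n = n₀ + ν ξ):
  H₂: 543 − 1(396.9) = 146.1
  O₂: 359.5 − 0.5(396.9) = 161
  N₂: 1352 (inert)
  H₂O: 0 + 1(396.9) = 396.9
Total out = 2056 mol/s; y_H₂O = 396.9 / 2056 = 0.193.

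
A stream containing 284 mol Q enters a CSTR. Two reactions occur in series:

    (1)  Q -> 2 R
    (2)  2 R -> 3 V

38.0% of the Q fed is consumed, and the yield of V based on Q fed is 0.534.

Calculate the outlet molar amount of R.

115 mol

Conversion of Q: Q consumed = 1ξ₁ = 0.38 × 284 → ξ₁ = 107.9 mol.
Yield of V: 3ξ₂ / 284 = 0.534 → ξ₂ = 50.55 mol.
Outlet amounts (n = n₀ + Σ ν·ξ):
  Q: 284 − 1(107.9) = 176.1
  R: 0 + 2(107.9) − 2(50.55) = 114.7
  V: 0 + 3(50.55) = 151.7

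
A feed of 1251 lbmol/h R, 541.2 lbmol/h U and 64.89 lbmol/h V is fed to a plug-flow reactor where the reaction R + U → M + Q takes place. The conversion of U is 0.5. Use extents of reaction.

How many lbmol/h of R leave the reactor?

980 lbmol/h

U reacted = 0.5 × 541.2 = 270.6 lbmol/h; ν_U = −1, so ξ = 270.6/1 = 270.6 lbmol/h.
Outlet amounts (n = n₀ + ν ξ):
  R: 1251 − 1(270.6) = 980.4
  U: 541.2 − 1(270.6) = 270.6
  M: 0 + 1(270.6) = 270.6
  Q: 0 + 1(270.6) = 270.6
  V: 64.89 (inert)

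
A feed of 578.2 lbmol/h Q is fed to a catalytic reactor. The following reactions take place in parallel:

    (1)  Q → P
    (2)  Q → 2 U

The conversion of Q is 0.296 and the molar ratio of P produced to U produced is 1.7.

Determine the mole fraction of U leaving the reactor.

0.126

Conversion of Q: Q consumed = 0.296 × 578.2 = 171.1 lbmol/h = 1ξ₁ + 1ξ₂.
Selectivity: 1ξ₁ / (2ξ₂) = 1.7 → ξ₁ = 3.4 ξ₂.
Substitute: (1·3.4 + 1) ξ₂ = 171.1 → ξ₂ = 38.9 lbmol/h, ξ₁ = 132.3 lbmol/h.
Outlet amounts (n = n₀ + Σ ν·ξ):
  Q: 578.2 − 1(132.3) − 1(38.9) = 407.1
  P: 0 + 1(132.3) = 132.3
  U: 0 + 2(38.9) = 77.79
Total out = 617.1 lbmol/h; y_U = 77.79 / 617.1 = 0.1261.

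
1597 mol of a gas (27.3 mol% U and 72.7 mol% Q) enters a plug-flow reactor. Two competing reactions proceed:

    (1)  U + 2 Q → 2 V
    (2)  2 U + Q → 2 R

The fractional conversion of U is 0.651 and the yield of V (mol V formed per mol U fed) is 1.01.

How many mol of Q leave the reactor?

689 mol

Yield of V: 2ξ₁ / 436 = 1.01 → ξ₁ = 220.2 mol.
Conversion of U: 1ξ₁ + 2ξ₂ = 0.651 × 436 = 283.8 → ξ₂ = 31.83 mol.
Outlet amounts (n = n₀ + Σ ν·ξ):
  U: 436 − 1(220.2) − 2(31.83) = 152.2
  Q: 1161 − 2(220.2) − 1(31.83) = 688.9
  V: 0 + 2(220.2) = 440.3
  R: 0 + 2(31.83) = 63.65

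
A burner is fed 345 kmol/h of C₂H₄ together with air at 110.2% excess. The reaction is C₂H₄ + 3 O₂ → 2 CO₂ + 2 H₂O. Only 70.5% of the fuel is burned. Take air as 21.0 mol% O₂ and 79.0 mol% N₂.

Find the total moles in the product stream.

Stoichiometric O₂ = 3 × 345 = 1035 kmol/h; O₂ fed = 1035 × 2.102 = 2176 kmol/h.
N₂ fed = 2176 × 79/21 = 8184 kmol/h.
Fuel reacted = 0.705 × 345 → ξ = 243.2 kmol/h.
Outlet (n = n₀ + ν ξ):
  C₂H₄: 345 − 1(243.2) = 101.8
  O₂: 2176 − 3(243.2) = 1446
  N₂: 8184 (inert)
  CO₂: 0 + 2(243.2) = 486.4
  H₂O: 0 + 2(243.2) = 486.4
Total out = 101.8 + 1446 + 8184 + 486.4 + 486.4 = 10700 kmol/h.

10700 kmol/h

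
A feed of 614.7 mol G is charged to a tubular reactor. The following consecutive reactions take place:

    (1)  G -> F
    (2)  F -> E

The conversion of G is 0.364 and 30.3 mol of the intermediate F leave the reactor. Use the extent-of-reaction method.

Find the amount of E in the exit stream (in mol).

193 mol

Conversion of G: G consumed = 1ξ₁ = 0.364 × 614.7 → ξ₁ = 223.8 mol.
F balance: n_F = 0 + 1ξ₁ − 1ξ₂ = 30.3 → ξ₂ = (1·223.8 − 30.3)/1 = 193.5 mol.
Outlet amounts (n = n₀ + Σ ν·ξ):
  G: 614.7 − 1(223.8) = 390.9
  F: 0 + 1(223.8) − 1(193.5) = 30.3
  E: 0 + 1(193.5) = 193.5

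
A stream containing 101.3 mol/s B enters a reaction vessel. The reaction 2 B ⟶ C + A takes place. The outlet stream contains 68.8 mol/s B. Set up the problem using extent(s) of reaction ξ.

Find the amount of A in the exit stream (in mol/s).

For B: n = n₀ − 2ξ → 68.8 = 101.3 − 2ξ, giving ξ = 16.25 mol/s.
Outlet amounts (n = n₀ + ν ξ):
  B: 101.3 − 2(16.25) = 68.8
  C: 0 + 1(16.25) = 16.25
  A: 0 + 1(16.25) = 16.25

16.2 mol/s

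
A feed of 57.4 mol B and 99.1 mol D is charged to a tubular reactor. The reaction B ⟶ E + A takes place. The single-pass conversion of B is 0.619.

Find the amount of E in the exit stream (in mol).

B reacted = 0.619 × 57.4 = 35.53 mol; ν_B = −1, so ξ = 35.53/1 = 35.53 mol.
Outlet amounts (n = n₀ + ν ξ):
  B: 57.4 − 1(35.53) = 21.87
  E: 0 + 1(35.53) = 35.53
  A: 0 + 1(35.53) = 35.53
  D: 99.1 (inert)

35.5 mol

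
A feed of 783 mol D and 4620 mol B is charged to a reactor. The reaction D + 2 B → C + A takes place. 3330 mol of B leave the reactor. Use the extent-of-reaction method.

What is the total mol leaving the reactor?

For B: n = n₀ − 2ξ → 3330 = 4620 − 2ξ, giving ξ = 645 mol.
Outlet amounts (n = n₀ + ν ξ):
  D: 783 − 1(645) = 138
  B: 4620 − 2(645) = 3330
  C: 0 + 1(645) = 645
  A: 0 + 1(645) = 645
Total out = 138 + 3330 + 645 + 645 = 4758 mol.

4760 mol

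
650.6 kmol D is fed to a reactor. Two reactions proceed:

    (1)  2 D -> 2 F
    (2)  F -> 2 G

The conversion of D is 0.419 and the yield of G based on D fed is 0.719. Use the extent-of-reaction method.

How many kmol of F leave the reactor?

38.7 kmol

Conversion of D: D consumed = 2ξ₁ = 0.419 × 650.6 → ξ₁ = 136.3 kmol.
Yield of G: 2ξ₂ / 650.6 = 0.719 → ξ₂ = 233.9 kmol.
Outlet amounts (n = n₀ + Σ ν·ξ):
  D: 650.6 − 2(136.3) = 378
  F: 0 + 2(136.3) − 1(233.9) = 38.71
  G: 0 + 2(233.9) = 467.8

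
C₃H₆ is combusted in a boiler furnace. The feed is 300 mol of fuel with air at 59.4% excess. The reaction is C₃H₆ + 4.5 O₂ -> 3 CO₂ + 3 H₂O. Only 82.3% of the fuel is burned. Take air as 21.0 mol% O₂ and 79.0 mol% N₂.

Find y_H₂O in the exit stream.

0.0694

Stoichiometric O₂ = 4.5 × 300 = 1350 mol; O₂ fed = 1350 × 1.594 = 2152 mol.
N₂ fed = 2152 × 79/21 = 8095 mol.
Fuel reacted = 0.823 × 300 → ξ = 246.9 mol.
Outlet (n = n₀ + ν ξ):
  C₃H₆: 300 − 1(246.9) = 53.1
  O₂: 2152 − 4.5(246.9) = 1041
  N₂: 8095 (inert)
  CO₂: 0 + 3(246.9) = 740.7
  H₂O: 0 + 3(246.9) = 740.7
Total out = 10670 mol; y_H₂O = 740.7 / 10670 = 0.06942.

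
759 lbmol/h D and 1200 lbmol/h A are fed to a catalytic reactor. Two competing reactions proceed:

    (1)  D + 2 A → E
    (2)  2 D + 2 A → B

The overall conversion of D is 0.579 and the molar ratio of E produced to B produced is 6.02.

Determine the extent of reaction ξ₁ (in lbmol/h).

ξ₁ = 330 lbmol/h

Conversion of D: D consumed = 0.579 × 759 = 439.5 lbmol/h = 1ξ₁ + 2ξ₂.
Selectivity: 1ξ₁ / (1ξ₂) = 6.02 → ξ₁ = 6.02 ξ₂.
Substitute: (1·6.02 + 2) ξ₂ = 439.5 → ξ₂ = 54.8 lbmol/h, ξ₁ = 329.9 lbmol/h.
Outlet amounts (n = n₀ + Σ ν·ξ):
  D: 759 − 1(329.9) − 2(54.8) = 319.5
  A: 1200 − 2(329.9) − 2(54.8) = 430.7
  E: 0 + 1(329.9) = 329.9
  B: 0 + 1(54.8) = 54.8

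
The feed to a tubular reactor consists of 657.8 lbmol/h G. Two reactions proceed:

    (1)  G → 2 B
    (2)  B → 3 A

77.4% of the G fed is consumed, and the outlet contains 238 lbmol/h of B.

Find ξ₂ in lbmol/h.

ξ₂ = 780 lbmol/h

Conversion of G: G consumed = 1ξ₁ = 0.774 × 657.8 → ξ₁ = 509.1 lbmol/h.
B balance: n_B = 0 + 2ξ₁ − 1ξ₂ = 238 → ξ₂ = (2·509.1 − 238)/1 = 780.3 lbmol/h.
Outlet amounts (n = n₀ + Σ ν·ξ):
  G: 657.8 − 1(509.1) = 148.7
  B: 0 + 2(509.1) − 1(780.3) = 238
  A: 0 + 3(780.3) = 2341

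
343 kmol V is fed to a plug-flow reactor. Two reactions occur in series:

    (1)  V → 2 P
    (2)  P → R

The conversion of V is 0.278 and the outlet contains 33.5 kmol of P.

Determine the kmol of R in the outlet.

Conversion of V: V consumed = 1ξ₁ = 0.278 × 343 → ξ₁ = 95.35 kmol.
P balance: n_P = 0 + 2ξ₁ − 1ξ₂ = 33.5 → ξ₂ = (2·95.35 − 33.5)/1 = 157.2 kmol.
Outlet amounts (n = n₀ + Σ ν·ξ):
  V: 343 − 1(95.35) = 247.6
  P: 0 + 2(95.35) − 1(157.2) = 33.5
  R: 0 + 1(157.2) = 157.2

157 kmol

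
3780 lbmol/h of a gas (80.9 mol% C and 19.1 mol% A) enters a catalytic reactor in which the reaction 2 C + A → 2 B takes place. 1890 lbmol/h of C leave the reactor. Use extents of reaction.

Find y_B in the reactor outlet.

0.365

For C: n = n₀ − 2ξ → 1890 = 3058 − 2ξ, giving ξ = 584 lbmol/h.
Outlet amounts (n = n₀ + ν ξ):
  C: 3058 − 2(584) = 1890
  A: 722 − 1(584) = 138
  B: 0 + 2(584) = 1168
Total out = 3196 lbmol/h; y_B = 1168 / 3196 = 0.3655.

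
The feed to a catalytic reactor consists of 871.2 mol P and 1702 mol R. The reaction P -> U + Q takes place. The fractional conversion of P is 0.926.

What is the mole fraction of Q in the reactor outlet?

0.239

P reacted = 0.926 × 871.2 = 806.7 mol; ν_P = −1, so ξ = 806.7/1 = 806.7 mol.
Outlet amounts (n = n₀ + ν ξ):
  P: 871.2 − 1(806.7) = 64.47
  U: 0 + 1(806.7) = 806.7
  Q: 0 + 1(806.7) = 806.7
  R: 1702 (inert)
Total out = 3380 mol; y_Q = 806.7 / 3380 = 0.2387.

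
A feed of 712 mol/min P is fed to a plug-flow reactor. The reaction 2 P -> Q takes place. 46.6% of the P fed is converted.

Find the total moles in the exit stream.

546 mol/min

P reacted = 0.466 × 712 = 331.8 mol/min; ν_P = −2, so ξ = 331.8/2 = 165.9 mol/min.
Outlet amounts (n = n₀ + ν ξ):
  P: 712 − 2(165.9) = 380.2
  Q: 0 + 1(165.9) = 165.9
Total out = 380.2 + 165.9 = 546.1 mol/min.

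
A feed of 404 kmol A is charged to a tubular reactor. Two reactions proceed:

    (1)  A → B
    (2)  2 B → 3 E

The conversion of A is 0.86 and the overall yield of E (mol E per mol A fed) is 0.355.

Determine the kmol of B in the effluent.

Conversion of A: A consumed = 1ξ₁ = 0.86 × 404 → ξ₁ = 347.4 kmol.
Yield of E: 3ξ₂ / 404 = 0.355 → ξ₂ = 47.81 kmol.
Outlet amounts (n = n₀ + Σ ν·ξ):
  A: 404 − 1(347.4) = 56.56
  B: 0 + 1(347.4) − 2(47.81) = 251.8
  E: 0 + 3(47.81) = 143.4

252 kmol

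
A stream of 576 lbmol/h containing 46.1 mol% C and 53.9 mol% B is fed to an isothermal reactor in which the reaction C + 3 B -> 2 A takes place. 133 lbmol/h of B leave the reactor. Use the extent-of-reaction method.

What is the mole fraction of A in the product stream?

For B: n = n₀ − 3ξ → 133 = 310.5 − 3ξ, giving ξ = 59.15 lbmol/h.
Outlet amounts (n = n₀ + ν ξ):
  C: 265.5 − 1(59.15) = 206.4
  B: 310.5 − 3(59.15) = 133
  A: 0 + 2(59.15) = 118.3
Total out = 457.7 lbmol/h; y_A = 118.3 / 457.7 = 0.2585.

0.258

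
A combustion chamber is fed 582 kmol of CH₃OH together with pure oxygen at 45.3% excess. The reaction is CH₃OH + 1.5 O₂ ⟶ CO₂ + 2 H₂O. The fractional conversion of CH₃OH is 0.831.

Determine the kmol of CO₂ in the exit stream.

Stoichiometric O₂ = 1.5 × 582 = 873 kmol; O₂ fed = 873 × 1.453 = 1268 kmol.
Fuel reacted = 0.831 × 582 → ξ = 483.6 kmol.
Outlet (n = n₀ + ν ξ):
  CH₃OH: 582 − 1(483.6) = 98.36
  O₂: 1268 − 1.5(483.6) = 543
  CO₂: 0 + 1(483.6) = 483.6
  H₂O: 0 + 2(483.6) = 967.3

484 kmol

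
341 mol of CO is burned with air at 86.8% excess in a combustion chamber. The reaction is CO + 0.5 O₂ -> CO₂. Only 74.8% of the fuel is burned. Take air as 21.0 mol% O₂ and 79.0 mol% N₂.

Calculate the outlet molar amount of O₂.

Stoichiometric O₂ = 0.5 × 341 = 170.5 mol; O₂ fed = 170.5 × 1.868 = 318.5 mol.
N₂ fed = 318.5 × 79/21 = 1198 mol.
Fuel reacted = 0.748 × 341 → ξ = 255.1 mol.
Outlet (n = n₀ + ν ξ):
  CO: 341 − 1(255.1) = 85.93
  O₂: 318.5 − 0.5(255.1) = 191
  N₂: 1198 (inert)
  CO₂: 0 + 1(255.1) = 255.1

191 mol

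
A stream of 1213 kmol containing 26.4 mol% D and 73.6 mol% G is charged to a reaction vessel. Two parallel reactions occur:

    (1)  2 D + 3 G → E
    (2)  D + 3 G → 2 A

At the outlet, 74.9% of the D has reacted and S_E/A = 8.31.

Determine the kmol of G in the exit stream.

522 kmol

Conversion of D: D consumed = 0.749 × 320.2 = 239.9 kmol = 2ξ₁ + 1ξ₂.
Selectivity: 1ξ₁ / (2ξ₂) = 8.31 → ξ₁ = 16.62 ξ₂.
Substitute: (2·16.62 + 1) ξ₂ = 239.9 → ξ₂ = 7.005 kmol, ξ₁ = 116.4 kmol.
Outlet amounts (n = n₀ + Σ ν·ξ):
  D: 320.2 − 2(116.4) − 1(7.005) = 80.38
  G: 892.8 − 3(116.4) − 3(7.005) = 522.5
  E: 0 + 1(116.4) = 116.4
  A: 0 + 2(7.005) = 14.01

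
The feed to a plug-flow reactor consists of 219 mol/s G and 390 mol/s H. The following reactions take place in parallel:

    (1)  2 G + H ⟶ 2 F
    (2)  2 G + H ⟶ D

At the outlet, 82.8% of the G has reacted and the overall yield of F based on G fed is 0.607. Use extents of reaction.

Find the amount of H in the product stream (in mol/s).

299 mol/s

Yield of F: 2ξ₁ / 219 = 0.607 → ξ₁ = 66.47 mol/s.
Conversion of G: 2ξ₁ + 2ξ₂ = 0.828 × 219 = 181.3 → ξ₂ = 24.2 mol/s.
Outlet amounts (n = n₀ + Σ ν·ξ):
  G: 219 − 2(66.47) − 2(24.2) = 37.67
  H: 390 − 1(66.47) − 1(24.2) = 299.3
  F: 0 + 2(66.47) = 132.9
  D: 0 + 1(24.2) = 24.2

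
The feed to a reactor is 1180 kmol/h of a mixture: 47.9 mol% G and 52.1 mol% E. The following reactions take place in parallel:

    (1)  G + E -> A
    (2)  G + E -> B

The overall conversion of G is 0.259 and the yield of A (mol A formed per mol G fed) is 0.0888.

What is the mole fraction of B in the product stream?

0.0931

Yield of A: 1ξ₁ / 565.2 = 0.0888 → ξ₁ = 50.19 kmol/h.
Conversion of G: 1ξ₁ + 1ξ₂ = 0.259 × 565.2 = 146.4 → ξ₂ = 96.2 kmol/h.
Outlet amounts (n = n₀ + Σ ν·ξ):
  G: 565.2 − 1(50.19) − 1(96.2) = 418.8
  E: 614.8 − 1(50.19) − 1(96.2) = 468.4
  A: 0 + 1(50.19) = 50.19
  B: 0 + 1(96.2) = 96.2
Total out = 1034 kmol/h; y_B = 96.2 / 1034 = 0.09307.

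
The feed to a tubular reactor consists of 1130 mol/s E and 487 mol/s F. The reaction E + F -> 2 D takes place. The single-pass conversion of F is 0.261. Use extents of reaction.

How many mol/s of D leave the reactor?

254 mol/s

F reacted = 0.261 × 487 = 127.1 mol/s; ν_F = −1, so ξ = 127.1/1 = 127.1 mol/s.
Outlet amounts (n = n₀ + ν ξ):
  E: 1130 − 1(127.1) = 1003
  F: 487 − 1(127.1) = 359.9
  D: 0 + 2(127.1) = 254.2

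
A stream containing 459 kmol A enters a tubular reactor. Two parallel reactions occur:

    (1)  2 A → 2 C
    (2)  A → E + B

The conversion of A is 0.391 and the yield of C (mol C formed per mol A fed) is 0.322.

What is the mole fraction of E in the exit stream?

0.0645

Yield of C: 2ξ₁ / 459 = 0.322 → ξ₁ = 73.9 kmol.
Conversion of A: 2ξ₁ + 1ξ₂ = 0.391 × 459 = 179.5 → ξ₂ = 31.67 kmol.
Outlet amounts (n = n₀ + Σ ν·ξ):
  A: 459 − 2(73.9) − 1(31.67) = 279.5
  C: 0 + 2(73.9) = 147.8
  E: 0 + 1(31.67) = 31.67
  B: 0 + 1(31.67) = 31.67
Total out = 490.7 kmol; y_E = 31.67 / 490.7 = 0.06455.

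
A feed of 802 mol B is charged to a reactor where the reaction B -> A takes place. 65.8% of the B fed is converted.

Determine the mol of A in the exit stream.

B reacted = 0.658 × 802 = 527.7 mol; ν_B = −1, so ξ = 527.7/1 = 527.7 mol.
Outlet amounts (n = n₀ + ν ξ):
  B: 802 − 1(527.7) = 274.3
  A: 0 + 1(527.7) = 527.7

528 mol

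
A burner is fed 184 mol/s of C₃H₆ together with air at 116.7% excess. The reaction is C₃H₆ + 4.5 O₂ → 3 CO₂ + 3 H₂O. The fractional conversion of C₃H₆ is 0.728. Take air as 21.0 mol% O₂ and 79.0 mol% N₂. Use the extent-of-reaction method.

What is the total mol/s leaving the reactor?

Stoichiometric O₂ = 4.5 × 184 = 828 mol/s; O₂ fed = 828 × 2.167 = 1794 mol/s.
N₂ fed = 1794 × 79/21 = 6750 mol/s.
Fuel reacted = 0.728 × 184 → ξ = 134 mol/s.
Outlet (n = n₀ + ν ξ):
  C₃H₆: 184 − 1(134) = 50.05
  O₂: 1794 − 4.5(134) = 1191
  N₂: 6750 (inert)
  CO₂: 0 + 3(134) = 401.9
  H₂O: 0 + 3(134) = 401.9
Total out = 50.05 + 1191 + 6750 + 401.9 + 401.9 = 8795 mol/s.

8800 mol/s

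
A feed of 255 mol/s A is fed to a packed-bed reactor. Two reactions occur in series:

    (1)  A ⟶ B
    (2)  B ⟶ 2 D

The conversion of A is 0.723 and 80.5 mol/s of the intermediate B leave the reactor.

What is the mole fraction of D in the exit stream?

0.579

Conversion of A: A consumed = 1ξ₁ = 0.723 × 255 → ξ₁ = 184.4 mol/s.
B balance: n_B = 0 + 1ξ₁ − 1ξ₂ = 80.5 → ξ₂ = (1·184.4 − 80.5)/1 = 103.9 mol/s.
Outlet amounts (n = n₀ + Σ ν·ξ):
  A: 255 − 1(184.4) = 70.64
  B: 0 + 1(184.4) − 1(103.9) = 80.5
  D: 0 + 2(103.9) = 207.7
Total out = 358.9 mol/s; y_D = 207.7 / 358.9 = 0.5789.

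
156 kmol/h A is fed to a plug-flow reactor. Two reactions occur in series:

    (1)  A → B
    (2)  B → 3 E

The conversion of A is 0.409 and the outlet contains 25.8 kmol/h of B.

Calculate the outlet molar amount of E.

114 kmol/h

Conversion of A: A consumed = 1ξ₁ = 0.409 × 156 → ξ₁ = 63.8 kmol/h.
B balance: n_B = 0 + 1ξ₁ − 1ξ₂ = 25.8 → ξ₂ = (1·63.8 − 25.8)/1 = 38 kmol/h.
Outlet amounts (n = n₀ + Σ ν·ξ):
  A: 156 − 1(63.8) = 92.2
  B: 0 + 1(63.8) − 1(38) = 25.8
  E: 0 + 3(38) = 114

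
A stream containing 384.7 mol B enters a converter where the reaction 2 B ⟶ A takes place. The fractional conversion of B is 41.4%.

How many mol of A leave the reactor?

79.6 mol

B reacted = 0.414 × 384.7 = 159.3 mol; ν_B = −2, so ξ = 159.3/2 = 79.63 mol.
Outlet amounts (n = n₀ + ν ξ):
  B: 384.7 − 2(79.63) = 225.4
  A: 0 + 1(79.63) = 79.63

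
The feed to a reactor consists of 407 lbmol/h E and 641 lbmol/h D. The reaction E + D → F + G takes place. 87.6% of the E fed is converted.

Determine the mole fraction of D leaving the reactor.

0.271

E reacted = 0.876 × 407 = 356.5 lbmol/h; ν_E = −1, so ξ = 356.5/1 = 356.5 lbmol/h.
Outlet amounts (n = n₀ + ν ξ):
  E: 407 − 1(356.5) = 50.47
  D: 641 − 1(356.5) = 284.5
  F: 0 + 1(356.5) = 356.5
  G: 0 + 1(356.5) = 356.5
Total out = 1048 lbmol/h; y_D = 284.5 / 1048 = 0.2714.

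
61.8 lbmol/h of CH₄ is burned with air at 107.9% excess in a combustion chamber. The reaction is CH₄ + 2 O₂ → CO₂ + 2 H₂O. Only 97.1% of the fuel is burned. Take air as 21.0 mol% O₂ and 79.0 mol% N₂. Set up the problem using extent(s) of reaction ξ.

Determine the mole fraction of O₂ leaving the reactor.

Stoichiometric O₂ = 2 × 61.8 = 123.6 lbmol/h; O₂ fed = 123.6 × 2.079 = 257 lbmol/h.
N₂ fed = 257 × 79/21 = 966.7 lbmol/h.
Fuel reacted = 0.971 × 61.8 → ξ = 60.01 lbmol/h.
Outlet (n = n₀ + ν ξ):
  CH₄: 61.8 − 1(60.01) = 1.792
  O₂: 257 − 2(60.01) = 136.9
  N₂: 966.7 (inert)
  CO₂: 0 + 1(60.01) = 60.01
  H₂O: 0 + 2(60.01) = 120
Total out = 1285 lbmol/h; y_O₂ = 136.9 / 1285 = 0.1065.

0.107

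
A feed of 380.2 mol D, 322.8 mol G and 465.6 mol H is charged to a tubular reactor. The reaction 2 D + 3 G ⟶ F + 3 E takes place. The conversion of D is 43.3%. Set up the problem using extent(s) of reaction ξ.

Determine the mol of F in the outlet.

D reacted = 0.433 × 380.2 = 164.6 mol; ν_D = −2, so ξ = 164.6/2 = 82.31 mol.
Outlet amounts (n = n₀ + ν ξ):
  D: 380.2 − 2(82.31) = 215.6
  G: 322.8 − 3(82.31) = 75.86
  F: 0 + 1(82.31) = 82.31
  E: 0 + 3(82.31) = 246.9
  H: 465.6 (inert)

82.3 mol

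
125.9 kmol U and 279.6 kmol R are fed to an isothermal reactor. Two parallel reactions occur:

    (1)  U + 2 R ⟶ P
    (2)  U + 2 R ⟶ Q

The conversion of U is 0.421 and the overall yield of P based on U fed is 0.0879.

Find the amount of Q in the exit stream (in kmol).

Yield of P: 1ξ₁ / 125.9 = 0.0879 → ξ₁ = 11.07 kmol.
Conversion of U: 1ξ₁ + 1ξ₂ = 0.421 × 125.9 = 53 → ξ₂ = 41.94 kmol.
Outlet amounts (n = n₀ + Σ ν·ξ):
  U: 125.9 − 1(11.07) − 1(41.94) = 72.9
  R: 279.6 − 2(11.07) − 2(41.94) = 173.6
  P: 0 + 1(11.07) = 11.07
  Q: 0 + 1(41.94) = 41.94

41.9 kmol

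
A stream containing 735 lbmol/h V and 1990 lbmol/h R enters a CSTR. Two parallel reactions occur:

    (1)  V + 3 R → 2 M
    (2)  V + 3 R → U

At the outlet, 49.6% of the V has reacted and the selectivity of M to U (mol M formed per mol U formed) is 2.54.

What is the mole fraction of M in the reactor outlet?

0.222

Conversion of V: V consumed = 0.496 × 735 = 364.6 lbmol/h = 1ξ₁ + 1ξ₂.
Selectivity: 2ξ₁ / (1ξ₂) = 2.54 → ξ₁ = 1.27 ξ₂.
Substitute: (1·1.27 + 1) ξ₂ = 364.6 → ξ₂ = 160.6 lbmol/h, ξ₁ = 204 lbmol/h.
Outlet amounts (n = n₀ + Σ ν·ξ):
  V: 735 − 1(204) − 1(160.6) = 370.4
  R: 1990 − 3(204) − 3(160.6) = 896.3
  M: 0 + 2(204) = 407.9
  U: 0 + 1(160.6) = 160.6
Total out = 1835 lbmol/h; y_M = 407.9 / 1835 = 0.2223.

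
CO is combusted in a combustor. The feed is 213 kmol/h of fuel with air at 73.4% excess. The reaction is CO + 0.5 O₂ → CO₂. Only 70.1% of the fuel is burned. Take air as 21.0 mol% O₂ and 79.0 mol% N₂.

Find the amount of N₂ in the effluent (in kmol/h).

Stoichiometric O₂ = 0.5 × 213 = 106.5 kmol/h; O₂ fed = 106.5 × 1.734 = 184.7 kmol/h.
N₂ fed = 184.7 × 79/21 = 694.7 kmol/h.
Fuel reacted = 0.701 × 213 → ξ = 149.3 kmol/h.
Outlet (n = n₀ + ν ξ):
  CO: 213 − 1(149.3) = 63.69
  O₂: 184.7 − 0.5(149.3) = 110
  N₂: 694.7 (inert)
  CO₂: 0 + 1(149.3) = 149.3

695 kmol/h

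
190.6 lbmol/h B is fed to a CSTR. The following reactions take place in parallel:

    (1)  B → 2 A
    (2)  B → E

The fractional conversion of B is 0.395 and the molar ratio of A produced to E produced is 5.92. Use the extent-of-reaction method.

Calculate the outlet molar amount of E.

Conversion of B: B consumed = 0.395 × 190.6 = 75.29 lbmol/h = 1ξ₁ + 1ξ₂.
Selectivity: 2ξ₁ / (1ξ₂) = 5.92 → ξ₁ = 2.96 ξ₂.
Substitute: (1·2.96 + 1) ξ₂ = 75.29 → ξ₂ = 19.01 lbmol/h, ξ₁ = 56.28 lbmol/h.
Outlet amounts (n = n₀ + Σ ν·ξ):
  B: 190.6 − 1(56.28) − 1(19.01) = 115.3
  A: 0 + 2(56.28) = 112.6
  E: 0 + 1(19.01) = 19.01

19 lbmol/h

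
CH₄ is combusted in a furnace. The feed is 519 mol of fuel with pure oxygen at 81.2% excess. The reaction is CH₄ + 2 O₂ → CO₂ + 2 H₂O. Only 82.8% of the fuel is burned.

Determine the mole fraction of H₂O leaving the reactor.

Stoichiometric O₂ = 2 × 519 = 1038 mol; O₂ fed = 1038 × 1.812 = 1881 mol.
Fuel reacted = 0.828 × 519 → ξ = 429.7 mol.
Outlet (n = n₀ + ν ξ):
  CH₄: 519 − 1(429.7) = 89.27
  O₂: 1881 − 2(429.7) = 1021
  CO₂: 0 + 1(429.7) = 429.7
  H₂O: 0 + 2(429.7) = 859.5
Total out = 2400 mol; y_H₂O = 859.5 / 2400 = 0.3581.

0.358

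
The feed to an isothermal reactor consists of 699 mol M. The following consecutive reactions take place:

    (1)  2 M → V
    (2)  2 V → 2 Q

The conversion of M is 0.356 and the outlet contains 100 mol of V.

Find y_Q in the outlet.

0.0425

Conversion of M: M consumed = 2ξ₁ = 0.356 × 699 → ξ₁ = 124.4 mol.
V balance: n_V = 0 + 1ξ₁ − 2ξ₂ = 100 → ξ₂ = (1·124.4 − 100)/2 = 12.21 mol.
Outlet amounts (n = n₀ + Σ ν·ξ):
  M: 699 − 2(124.4) = 450.2
  V: 0 + 1(124.4) − 2(12.21) = 100
  Q: 0 + 2(12.21) = 24.42
Total out = 574.6 mol; y_Q = 24.42 / 574.6 = 0.0425.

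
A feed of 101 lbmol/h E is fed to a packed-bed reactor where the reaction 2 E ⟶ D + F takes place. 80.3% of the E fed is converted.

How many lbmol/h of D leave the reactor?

40.6 lbmol/h

E reacted = 0.803 × 101 = 81.1 lbmol/h; ν_E = −2, so ξ = 81.1/2 = 40.55 lbmol/h.
Outlet amounts (n = n₀ + ν ξ):
  E: 101 − 2(40.55) = 19.9
  D: 0 + 1(40.55) = 40.55
  F: 0 + 1(40.55) = 40.55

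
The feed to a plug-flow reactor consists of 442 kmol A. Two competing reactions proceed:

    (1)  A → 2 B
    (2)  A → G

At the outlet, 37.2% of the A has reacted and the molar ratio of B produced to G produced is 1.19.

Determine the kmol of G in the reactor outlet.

103 kmol

Conversion of A: A consumed = 0.372 × 442 = 164.4 kmol = 1ξ₁ + 1ξ₂.
Selectivity: 2ξ₁ / (1ξ₂) = 1.19 → ξ₁ = 0.595 ξ₂.
Substitute: (1·0.595 + 1) ξ₂ = 164.4 → ξ₂ = 103.1 kmol, ξ₁ = 61.34 kmol.
Outlet amounts (n = n₀ + Σ ν·ξ):
  A: 442 − 1(61.34) − 1(103.1) = 277.6
  B: 0 + 2(61.34) = 122.7
  G: 0 + 1(103.1) = 103.1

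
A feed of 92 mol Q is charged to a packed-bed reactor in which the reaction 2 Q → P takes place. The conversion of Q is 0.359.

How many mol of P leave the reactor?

Q reacted = 0.359 × 92 = 33.03 mol; ν_Q = −2, so ξ = 33.03/2 = 16.51 mol.
Outlet amounts (n = n₀ + ν ξ):
  Q: 92 − 2(16.51) = 58.97
  P: 0 + 1(16.51) = 16.51

16.5 mol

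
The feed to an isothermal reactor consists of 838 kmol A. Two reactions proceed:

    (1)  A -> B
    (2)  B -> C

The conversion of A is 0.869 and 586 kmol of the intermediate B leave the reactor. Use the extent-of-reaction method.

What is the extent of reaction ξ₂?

ξ₂ = 142 kmol

Conversion of A: A consumed = 1ξ₁ = 0.869 × 838 → ξ₁ = 728.2 kmol.
B balance: n_B = 0 + 1ξ₁ − 1ξ₂ = 586 → ξ₂ = (1·728.2 − 586)/1 = 142.2 kmol.
Outlet amounts (n = n₀ + Σ ν·ξ):
  A: 838 − 1(728.2) = 109.8
  B: 0 + 1(728.2) − 1(142.2) = 586
  C: 0 + 1(142.2) = 142.2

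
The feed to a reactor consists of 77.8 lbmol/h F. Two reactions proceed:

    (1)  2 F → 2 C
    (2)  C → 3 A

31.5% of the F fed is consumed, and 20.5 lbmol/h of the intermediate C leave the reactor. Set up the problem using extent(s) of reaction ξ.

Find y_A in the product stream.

0.14

Conversion of F: F consumed = 2ξ₁ = 0.315 × 77.8 → ξ₁ = 12.25 lbmol/h.
C balance: n_C = 0 + 2ξ₁ − 1ξ₂ = 20.5 → ξ₂ = (2·12.25 − 20.5)/1 = 4.007 lbmol/h.
Outlet amounts (n = n₀ + Σ ν·ξ):
  F: 77.8 − 2(12.25) = 53.29
  C: 0 + 2(12.25) − 1(4.007) = 20.5
  A: 0 + 3(4.007) = 12.02
Total out = 85.81 lbmol/h; y_A = 12.02 / 85.81 = 0.1401.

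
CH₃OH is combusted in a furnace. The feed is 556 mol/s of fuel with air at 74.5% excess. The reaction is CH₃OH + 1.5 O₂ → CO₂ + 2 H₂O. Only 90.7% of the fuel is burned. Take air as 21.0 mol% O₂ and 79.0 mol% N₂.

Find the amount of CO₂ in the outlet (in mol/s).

504 mol/s

Stoichiometric O₂ = 1.5 × 556 = 834 mol/s; O₂ fed = 834 × 1.745 = 1455 mol/s.
N₂ fed = 1455 × 79/21 = 5475 mol/s.
Fuel reacted = 0.907 × 556 → ξ = 504.3 mol/s.
Outlet (n = n₀ + ν ξ):
  CH₃OH: 556 − 1(504.3) = 51.71
  O₂: 1455 − 1.5(504.3) = 698.9
  N₂: 5475 (inert)
  CO₂: 0 + 1(504.3) = 504.3
  H₂O: 0 + 2(504.3) = 1009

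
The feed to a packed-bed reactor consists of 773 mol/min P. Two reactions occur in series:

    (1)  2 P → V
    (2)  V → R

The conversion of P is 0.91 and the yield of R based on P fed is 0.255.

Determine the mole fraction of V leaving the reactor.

Conversion of P: P consumed = 2ξ₁ = 0.91 × 773 → ξ₁ = 351.7 mol/min.
Yield of R: 1ξ₂ / 773 = 0.255 → ξ₂ = 197.1 mol/min.
Outlet amounts (n = n₀ + Σ ν·ξ):
  P: 773 − 2(351.7) = 69.57
  V: 0 + 1(351.7) − 1(197.1) = 154.6
  R: 0 + 1(197.1) = 197.1
Total out = 421.3 mol/min; y_V = 154.6 / 421.3 = 0.367.

0.367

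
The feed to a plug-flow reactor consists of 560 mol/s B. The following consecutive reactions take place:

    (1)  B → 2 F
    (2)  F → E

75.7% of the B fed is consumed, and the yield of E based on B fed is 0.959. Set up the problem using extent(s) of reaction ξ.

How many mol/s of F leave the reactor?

Conversion of B: B consumed = 1ξ₁ = 0.757 × 560 → ξ₁ = 423.9 mol/s.
Yield of E: 1ξ₂ / 560 = 0.959 → ξ₂ = 537 mol/s.
Outlet amounts (n = n₀ + Σ ν·ξ):
  B: 560 − 1(423.9) = 136.1
  F: 0 + 2(423.9) − 1(537) = 310.8
  E: 0 + 1(537) = 537

311 mol/s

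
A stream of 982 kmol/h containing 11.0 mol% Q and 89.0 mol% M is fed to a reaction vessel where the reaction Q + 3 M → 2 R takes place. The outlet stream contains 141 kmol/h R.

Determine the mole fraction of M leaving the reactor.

0.788

For R: n = n₀ + 2ξ → 141 = 0 + 2ξ, giving ξ = 70.5 kmol/h.
Outlet amounts (n = n₀ + ν ξ):
  Q: 108 − 1(70.5) = 37.52
  M: 874 − 3(70.5) = 662.5
  R: 0 + 2(70.5) = 141
Total out = 841 kmol/h; y_M = 662.5 / 841 = 0.7877.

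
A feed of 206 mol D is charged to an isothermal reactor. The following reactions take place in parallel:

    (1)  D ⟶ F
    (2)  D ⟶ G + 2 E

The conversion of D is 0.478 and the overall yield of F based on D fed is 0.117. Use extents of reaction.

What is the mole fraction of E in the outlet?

0.419

Yield of F: 1ξ₁ / 206 = 0.117 → ξ₁ = 24.1 mol.
Conversion of D: 1ξ₁ + 1ξ₂ = 0.478 × 206 = 98.47 → ξ₂ = 74.37 mol.
Outlet amounts (n = n₀ + Σ ν·ξ):
  D: 206 − 1(24.1) − 1(74.37) = 107.5
  F: 0 + 1(24.1) = 24.1
  G: 0 + 1(74.37) = 74.37
  E: 0 + 2(74.37) = 148.7
Total out = 354.7 mol; y_E = 148.7 / 354.7 = 0.4193.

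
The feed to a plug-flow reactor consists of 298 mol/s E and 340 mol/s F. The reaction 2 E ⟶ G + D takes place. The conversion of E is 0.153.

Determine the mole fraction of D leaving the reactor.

0.0357

E reacted = 0.153 × 298 = 45.59 mol/s; ν_E = −2, so ξ = 45.59/2 = 22.8 mol/s.
Outlet amounts (n = n₀ + ν ξ):
  E: 298 − 2(22.8) = 252.4
  G: 0 + 1(22.8) = 22.8
  D: 0 + 1(22.8) = 22.8
  F: 340 (inert)
Total out = 638 mol/s; y_D = 22.8 / 638 = 0.03573.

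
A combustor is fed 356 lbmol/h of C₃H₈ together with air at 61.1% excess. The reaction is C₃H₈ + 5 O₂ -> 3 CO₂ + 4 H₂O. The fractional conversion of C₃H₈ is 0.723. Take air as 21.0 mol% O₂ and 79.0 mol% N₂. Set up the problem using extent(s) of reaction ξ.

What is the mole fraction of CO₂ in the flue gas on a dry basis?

0.0583

Stoichiometric O₂ = 5 × 356 = 1780 lbmol/h; O₂ fed = 1780 × 1.611 = 2868 lbmol/h.
N₂ fed = 2868 × 79/21 = 10790 lbmol/h.
Fuel reacted = 0.723 × 356 → ξ = 257.4 lbmol/h.
Outlet (n = n₀ + ν ξ):
  C₃H₈: 356 − 1(257.4) = 98.61
  O₂: 2868 − 5(257.4) = 1581
  N₂: 10790 (inert)
  CO₂: 0 + 3(257.4) = 772.2
  H₂O: 0 + 4(257.4) = 1030
Dry total = 13240 lbmol/h; y_CO₂ (dry) = 772.2 / 13240 = 0.05833.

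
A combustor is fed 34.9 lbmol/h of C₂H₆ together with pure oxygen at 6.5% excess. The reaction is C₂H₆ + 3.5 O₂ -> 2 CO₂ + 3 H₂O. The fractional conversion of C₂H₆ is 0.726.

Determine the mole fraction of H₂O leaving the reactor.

0.428

Stoichiometric O₂ = 3.5 × 34.9 = 122.1 lbmol/h; O₂ fed = 122.1 × 1.065 = 130.1 lbmol/h.
Fuel reacted = 0.726 × 34.9 → ξ = 25.34 lbmol/h.
Outlet (n = n₀ + ν ξ):
  C₂H₆: 34.9 − 1(25.34) = 9.563
  O₂: 130.1 − 3.5(25.34) = 41.41
  CO₂: 0 + 2(25.34) = 50.67
  H₂O: 0 + 3(25.34) = 76.01
Total out = 177.7 lbmol/h; y_H₂O = 76.01 / 177.7 = 0.4279.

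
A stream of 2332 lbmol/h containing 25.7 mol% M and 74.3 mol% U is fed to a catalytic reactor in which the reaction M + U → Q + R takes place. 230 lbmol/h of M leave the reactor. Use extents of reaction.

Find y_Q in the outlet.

For M: n = n₀ − 1ξ → 230 = 599.3 − 1ξ, giving ξ = 369.3 lbmol/h.
Outlet amounts (n = n₀ + ν ξ):
  M: 599.3 − 1(369.3) = 230
  U: 1733 − 1(369.3) = 1363
  Q: 0 + 1(369.3) = 369.3
  R: 0 + 1(369.3) = 369.3
Total out = 2332 lbmol/h; y_Q = 369.3 / 2332 = 0.1584.

0.158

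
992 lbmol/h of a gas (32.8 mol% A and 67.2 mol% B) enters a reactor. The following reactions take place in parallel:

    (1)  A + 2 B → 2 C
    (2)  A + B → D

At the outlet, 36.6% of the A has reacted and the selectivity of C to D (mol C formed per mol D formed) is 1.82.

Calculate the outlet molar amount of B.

491 lbmol/h

Conversion of A: A consumed = 0.366 × 325.4 = 119.1 lbmol/h = 1ξ₁ + 1ξ₂.
Selectivity: 2ξ₁ / (1ξ₂) = 1.82 → ξ₁ = 0.91 ξ₂.
Substitute: (1·0.91 + 1) ξ₂ = 119.1 → ξ₂ = 62.35 lbmol/h, ξ₁ = 56.74 lbmol/h.
Outlet amounts (n = n₀ + Σ ν·ξ):
  A: 325.4 − 1(56.74) − 1(62.35) = 206.3
  B: 666.6 − 2(56.74) − 1(62.35) = 490.8
  C: 0 + 2(56.74) = 113.5
  D: 0 + 1(62.35) = 62.35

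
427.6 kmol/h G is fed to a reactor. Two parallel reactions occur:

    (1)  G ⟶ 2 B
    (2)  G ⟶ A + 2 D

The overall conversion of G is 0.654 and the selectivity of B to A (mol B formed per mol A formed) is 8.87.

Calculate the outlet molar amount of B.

456 kmol/h

Conversion of G: G consumed = 0.654 × 427.6 = 279.7 kmol/h = 1ξ₁ + 1ξ₂.
Selectivity: 2ξ₁ / (1ξ₂) = 8.87 → ξ₁ = 4.435 ξ₂.
Substitute: (1·4.435 + 1) ξ₂ = 279.7 → ξ₂ = 51.45 kmol/h, ξ₁ = 228.2 kmol/h.
Outlet amounts (n = n₀ + Σ ν·ξ):
  G: 427.6 − 1(228.2) − 1(51.45) = 147.9
  B: 0 + 2(228.2) = 456.4
  A: 0 + 1(51.45) = 51.45
  D: 0 + 2(51.45) = 102.9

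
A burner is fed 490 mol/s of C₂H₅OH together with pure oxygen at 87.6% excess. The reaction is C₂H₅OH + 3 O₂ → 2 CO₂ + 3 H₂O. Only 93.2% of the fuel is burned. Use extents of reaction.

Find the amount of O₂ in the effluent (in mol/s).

Stoichiometric O₂ = 3 × 490 = 1470 mol/s; O₂ fed = 1470 × 1.876 = 2758 mol/s.
Fuel reacted = 0.932 × 490 → ξ = 456.7 mol/s.
Outlet (n = n₀ + ν ξ):
  C₂H₅OH: 490 − 1(456.7) = 33.32
  O₂: 2758 − 3(456.7) = 1388
  CO₂: 0 + 2(456.7) = 913.4
  H₂O: 0 + 3(456.7) = 1370

1390 mol/s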